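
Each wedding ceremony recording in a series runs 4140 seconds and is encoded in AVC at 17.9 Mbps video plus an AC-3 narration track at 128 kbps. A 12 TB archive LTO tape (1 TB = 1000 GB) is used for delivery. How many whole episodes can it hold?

Audio: 128 kbps = 0.128 Mbps.
Total bitrate: 18.028 Mbps.
Per item: 18.028 Mbps × 4140 s = 74,636 Mb = 9,329 MB.
Capacity: 12 TB = 96,000,000 Mb; 1286.24 items → 1286 complete.

1286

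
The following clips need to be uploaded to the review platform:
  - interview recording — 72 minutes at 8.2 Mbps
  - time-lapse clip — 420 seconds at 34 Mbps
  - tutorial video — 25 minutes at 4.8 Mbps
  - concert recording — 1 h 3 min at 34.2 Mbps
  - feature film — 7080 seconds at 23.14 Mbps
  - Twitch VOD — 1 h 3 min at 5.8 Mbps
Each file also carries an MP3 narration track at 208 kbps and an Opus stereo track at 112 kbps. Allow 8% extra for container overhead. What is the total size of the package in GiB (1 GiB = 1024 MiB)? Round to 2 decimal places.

Audio total: 208 + 112 = 320 kbps = 0.320 Mbps.
interview recording: 8.520 Mbps × 4320 s × 1.08 = 39750.9 Mb
time-lapse clip: 34.320 Mbps × 420 s × 1.08 = 15567.6 Mb
tutorial video: 5.120 Mbps × 1500 s × 1.08 = 8294.4 Mb
concert recording: 34.520 Mbps × 3780 s × 1.08 = 140924.4 Mb
feature film: 23.460 Mbps × 7080 s × 1.08 = 179384.5 Mb
Twitch VOD: 6.120 Mbps × 3780 s × 1.08 = 24984.3 Mb
Total: 408906.1 Mb = 51113.3 MB.
= 47.60 GiB.

47.60 GiB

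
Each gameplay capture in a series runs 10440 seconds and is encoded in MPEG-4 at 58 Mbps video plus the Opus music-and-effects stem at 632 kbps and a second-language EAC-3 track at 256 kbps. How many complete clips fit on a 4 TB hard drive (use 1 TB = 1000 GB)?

52

Audio total: 632 + 256 = 888 kbps = 0.888 Mbps.
Total bitrate: 58.888 Mbps.
Per item: 58.888 Mbps × 10440 s = 614,791 Mb = 76,849 MB.
Capacity: 4 TB = 32,000,000 Mb; 52.05 items → 52 complete.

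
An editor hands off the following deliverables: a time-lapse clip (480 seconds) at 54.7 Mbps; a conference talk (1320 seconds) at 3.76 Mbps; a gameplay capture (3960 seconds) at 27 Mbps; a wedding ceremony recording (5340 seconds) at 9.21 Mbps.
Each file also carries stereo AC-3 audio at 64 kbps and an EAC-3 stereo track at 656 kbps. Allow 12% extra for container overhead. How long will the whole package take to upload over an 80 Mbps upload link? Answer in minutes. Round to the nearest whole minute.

46 minutes

Audio total: 64 + 656 = 720 kbps = 0.720 Mbps.
time-lapse clip: 55.420 Mbps × 480 s × 1.12 = 29793.8 Mb
conference talk: 4.480 Mbps × 1320 s × 1.12 = 6623.2 Mb
gameplay capture: 27.720 Mbps × 3960 s × 1.12 = 122943.7 Mb
wedding ceremony recording: 9.930 Mbps × 5340 s × 1.12 = 59389.3 Mb
Total: 218750.1 Mb = 27343.8 MB.
At 80 Mbps: 218750.1 / 80 = 2734 s ≈ 45.6 minutes.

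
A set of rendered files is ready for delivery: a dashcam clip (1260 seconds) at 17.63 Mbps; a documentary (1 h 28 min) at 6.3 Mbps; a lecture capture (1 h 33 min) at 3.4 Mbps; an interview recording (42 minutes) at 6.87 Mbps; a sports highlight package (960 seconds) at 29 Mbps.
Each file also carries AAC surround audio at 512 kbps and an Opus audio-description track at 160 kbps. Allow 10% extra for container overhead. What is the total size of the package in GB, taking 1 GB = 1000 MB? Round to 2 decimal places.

17.89 GB

Audio total: 512 + 160 = 672 kbps = 0.672 Mbps.
dashcam clip: 18.302 Mbps × 1260 s × 1.10 = 25366.6 Mb
documentary: 6.972 Mbps × 5280 s × 1.10 = 40493.4 Mb
lecture capture: 4.072 Mbps × 5580 s × 1.10 = 24993.9 Mb
interview recording: 7.542 Mbps × 2520 s × 1.10 = 20906.4 Mb
sports highlight package: 29.672 Mbps × 960 s × 1.10 = 31333.6 Mb
Total: 143093.9 Mb = 17886.7 MB.
= 17.89 GB.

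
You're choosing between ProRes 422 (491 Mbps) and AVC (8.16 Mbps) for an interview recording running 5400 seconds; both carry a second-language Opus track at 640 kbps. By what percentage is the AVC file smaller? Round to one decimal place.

Audio: 640 kbps = 0.640 Mbps.
ProRes 422: 491.640 Mbps × 5400 s = 2654856.0 Mb = 309.066 GiB.
AVC: 8.800 Mbps × 5400 s = 47520.0 Mb = 5.532 GiB.
Reduction: (1 − 5.532/309.066) × 100 = 98.21%.

98.2%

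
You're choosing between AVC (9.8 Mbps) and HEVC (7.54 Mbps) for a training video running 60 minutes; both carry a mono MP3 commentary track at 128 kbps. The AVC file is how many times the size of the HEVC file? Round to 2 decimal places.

60 min = 3600 s
Audio: 128 kbps = 0.128 Mbps.
AVC: 9.928 Mbps × 3600 s = 35740.8 Mb = 4.468 GB.
HEVC: 7.668 Mbps × 3600 s = 27604.8 Mb = 3.451 GB.
Ratio: 4.468 / 3.451 = 1.295.

1.29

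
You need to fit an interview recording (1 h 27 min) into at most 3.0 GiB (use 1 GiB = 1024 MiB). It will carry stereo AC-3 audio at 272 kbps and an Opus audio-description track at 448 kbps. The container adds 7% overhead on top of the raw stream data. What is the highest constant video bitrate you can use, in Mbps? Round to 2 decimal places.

3.89 Mbps

Budget: 3.0 GiB = 25769.8 Mb.
Stream payload after overhead: 25769.8 / 1.07 = 24083.9 Mb.
1 h 27 min = 87 min = 5220 s
Total bitrate budget: 24083.9 Mb / 5220 s = 4.614 Mbps.
Audio total: 272 + 448 = 720 kbps = 0.720 Mbps.
Video: 4.614 − 0.720 = 3.894 Mbps.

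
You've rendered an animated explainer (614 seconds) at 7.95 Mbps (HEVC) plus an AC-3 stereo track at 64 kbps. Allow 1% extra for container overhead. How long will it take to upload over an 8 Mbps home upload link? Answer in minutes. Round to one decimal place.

Audio: 64 kbps = 0.064 Mbps.
Total bitrate: 8.014 Mbps.
File: 8.014 Mbps × 614 s = 4920.6 Mb.
With 1% container overhead: ×1.01. → 4969.8 Mb.
At 8 Mbps: 4969.8 / 8 = 621.2 s ≈ 10.4 minutes.

10.4 minutes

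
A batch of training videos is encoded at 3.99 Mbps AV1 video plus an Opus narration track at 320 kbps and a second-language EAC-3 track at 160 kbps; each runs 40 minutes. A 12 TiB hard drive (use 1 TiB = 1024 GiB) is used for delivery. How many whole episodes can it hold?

40 min = 2400 s
Audio total: 320 + 160 = 480 kbps = 0.480 Mbps.
Total bitrate: 4.470 Mbps.
Per item: 4.470 Mbps × 2400 s = 10,728 Mb = 1,341 MB.
Capacity: 12 TiB = 105,553,116 Mb; 9839.03 items → 9839 complete.

9839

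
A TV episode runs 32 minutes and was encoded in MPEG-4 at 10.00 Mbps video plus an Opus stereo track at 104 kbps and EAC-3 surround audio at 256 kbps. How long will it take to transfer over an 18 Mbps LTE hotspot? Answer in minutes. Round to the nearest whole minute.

18 minutes

32 min = 1920 s
Audio total: 104 + 256 = 360 kbps = 0.360 Mbps.
Total bitrate: 10.360 Mbps.
File: 10.360 Mbps × 1920 s = 19891.2 Mb.
At 18 Mbps: 19891.2 / 18 = 1105.1 s ≈ 18.4 minutes.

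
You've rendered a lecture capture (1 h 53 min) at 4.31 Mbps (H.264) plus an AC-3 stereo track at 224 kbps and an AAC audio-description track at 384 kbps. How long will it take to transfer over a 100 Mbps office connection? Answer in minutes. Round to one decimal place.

1 h 53 min = 113 min = 6780 s
Audio total: 224 + 384 = 608 kbps = 0.608 Mbps.
Total bitrate: 4.918 Mbps.
File: 4.918 Mbps × 6780 s = 33344.0 Mb.
At 100 Mbps: 33344.0 / 100 = 333.4 s ≈ 5.56 minutes.

5.6 minutes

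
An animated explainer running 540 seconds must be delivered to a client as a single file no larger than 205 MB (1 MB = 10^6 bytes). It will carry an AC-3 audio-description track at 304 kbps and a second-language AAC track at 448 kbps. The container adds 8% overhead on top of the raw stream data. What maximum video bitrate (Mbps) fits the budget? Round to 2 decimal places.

Budget: 205 MB = 1640.0 Mb.
Stream payload after overhead: 1640.0 / 1.08 = 1518.5 Mb.
Total bitrate budget: 1518.5 Mb / 540 s = 2.812 Mbps.
Audio total: 304 + 448 = 752 kbps = 0.752 Mbps.
Video: 2.812 − 0.752 = 2.060 Mbps.

2.06 Mbps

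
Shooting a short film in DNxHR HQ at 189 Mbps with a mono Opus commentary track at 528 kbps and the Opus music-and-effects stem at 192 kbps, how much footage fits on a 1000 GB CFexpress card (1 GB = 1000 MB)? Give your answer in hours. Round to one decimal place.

11.7 hours

Audio total: 528 + 192 = 720 kbps = 0.720 Mbps.
Total bitrate: 189 + 0.720 = 189.720 Mbps.
Capacity: 1000 GB = 8,000,000 Mb.
Recording time: 8,000,000 / 189.720 = 42,167 s ≈ 11.7 hours.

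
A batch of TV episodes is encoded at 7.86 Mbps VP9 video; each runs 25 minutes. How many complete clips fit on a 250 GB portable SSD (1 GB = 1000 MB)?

25 min = 1500 s
Per item: 7.860 Mbps × 1500 s = 11,790 Mb = 1,474 MB.
Capacity: 250 GB = 2,000,000 Mb; 169.64 items → 169 complete.

169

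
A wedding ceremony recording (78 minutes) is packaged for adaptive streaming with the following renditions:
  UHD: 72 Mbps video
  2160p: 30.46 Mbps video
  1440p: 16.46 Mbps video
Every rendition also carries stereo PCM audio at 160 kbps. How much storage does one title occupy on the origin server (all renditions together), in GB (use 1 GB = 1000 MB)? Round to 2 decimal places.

78 min = 4680 s
Audio: 160 kbps = 0.160 Mbps.
Sum of rendition bitrates: (72+0.160) + (30.46+0.160) + (16.46+0.160) = 119.400 Mbps.
× 4680 s = 558,792 Mb = 69,849 MB = 69.85 GB.

69.85 GB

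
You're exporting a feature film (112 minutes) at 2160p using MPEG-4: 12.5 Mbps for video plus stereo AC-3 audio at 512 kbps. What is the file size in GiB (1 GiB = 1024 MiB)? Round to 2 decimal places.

10.18 GiB

112 min = 6720 s
Audio: 512 kbps = 0.512 Mbps.
Total bitrate: 12.5 + 0.512 = 13.012 Mbps.
Stream data: 13.012 Mbps × 6720 s = 87440.6 Mb.
87,441 Mb = 10,930,080,000 bytes ÷ 1,073,741,824 = 10.18 GiB.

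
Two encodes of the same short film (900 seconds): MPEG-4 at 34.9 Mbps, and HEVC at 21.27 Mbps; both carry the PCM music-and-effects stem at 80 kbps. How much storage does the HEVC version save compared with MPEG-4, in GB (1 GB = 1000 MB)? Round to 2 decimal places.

1.53 GB

Audio: 80 kbps = 0.080 Mbps.
MPEG-4: 34.980 Mbps × 900 s = 31482.0 Mb = 3.935 GB.
HEVC: 21.350 Mbps × 900 s = 19215.0 Mb = 2.402 GB.
Saving: 3.935 − 2.402 = 1.533 GB.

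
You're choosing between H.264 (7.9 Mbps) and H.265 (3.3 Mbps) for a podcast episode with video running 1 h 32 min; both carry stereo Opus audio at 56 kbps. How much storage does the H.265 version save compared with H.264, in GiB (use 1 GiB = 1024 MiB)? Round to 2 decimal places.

1 h 32 min = 92 min = 5520 s
Audio: 56 kbps = 0.056 Mbps.
H.264: 7.956 Mbps × 5520 s = 43917.1 Mb = 5.113 GiB.
H.265: 3.356 Mbps × 5520 s = 18525.1 Mb = 2.157 GiB.
Saving: 5.113 − 2.157 = 2.956 GiB.

2.96 GiB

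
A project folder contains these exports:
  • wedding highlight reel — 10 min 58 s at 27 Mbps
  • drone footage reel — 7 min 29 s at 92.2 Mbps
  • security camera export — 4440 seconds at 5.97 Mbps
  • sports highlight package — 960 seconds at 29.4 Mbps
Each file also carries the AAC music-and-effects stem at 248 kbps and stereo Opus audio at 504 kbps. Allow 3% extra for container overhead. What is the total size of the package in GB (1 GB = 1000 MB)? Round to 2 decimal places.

Audio total: 248 + 504 = 752 kbps = 0.752 Mbps.
wedding highlight reel: 27.752 Mbps × 658 s × 1.03 = 18808.6 Mb
drone footage reel: 92.952 Mbps × 449 s × 1.03 = 42987.5 Mb
security camera export: 6.722 Mbps × 4440 s × 1.03 = 30741.1 Mb
sports highlight package: 30.152 Mbps × 960 s × 1.03 = 29814.3 Mb
Total: 122351.5 Mb = 15293.9 MB.
= 15.29 GB.

15.29 GB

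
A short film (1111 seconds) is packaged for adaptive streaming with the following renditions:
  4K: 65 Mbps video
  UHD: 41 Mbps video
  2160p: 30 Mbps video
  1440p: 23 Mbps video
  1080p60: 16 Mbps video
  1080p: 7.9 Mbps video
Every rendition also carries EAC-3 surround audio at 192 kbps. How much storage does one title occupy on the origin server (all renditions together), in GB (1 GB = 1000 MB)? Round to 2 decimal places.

Audio: 192 kbps = 0.192 Mbps.
Sum of rendition bitrates: (65+0.192) + (41+0.192) + (30+0.192) + (23+0.192) + (16+0.192) + (7.9+0.192) = 184.052 Mbps.
× 1111 s = 204,482 Mb = 25,560 MB = 25.56 GB.

25.56 GB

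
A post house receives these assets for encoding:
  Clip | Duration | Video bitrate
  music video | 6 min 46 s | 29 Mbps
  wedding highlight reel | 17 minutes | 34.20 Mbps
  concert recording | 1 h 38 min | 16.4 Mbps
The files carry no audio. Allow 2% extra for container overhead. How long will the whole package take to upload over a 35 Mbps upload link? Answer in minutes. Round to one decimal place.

69.5 minutes

music video: 29.000 Mbps × 406 s × 1.02 = 12009.5 Mb
wedding highlight reel: 34.200 Mbps × 1020 s × 1.02 = 35581.7 Mb
concert recording: 16.400 Mbps × 5880 s × 1.02 = 98360.6 Mb
Total: 145951.8 Mb = 18244.0 MB.
At 35 Mbps: 145951.8 / 35 = 4170 s ≈ 69.5 minutes.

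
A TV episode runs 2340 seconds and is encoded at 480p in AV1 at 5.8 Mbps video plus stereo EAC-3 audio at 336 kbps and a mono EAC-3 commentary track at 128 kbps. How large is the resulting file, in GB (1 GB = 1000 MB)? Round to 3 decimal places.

Audio total: 336 + 128 = 464 kbps = 0.464 Mbps.
Total bitrate: 5.8 + 0.464 = 6.264 Mbps.
Stream data: 6.264 Mbps × 2340 s = 14657.8 Mb.
14,658 Mb ÷ 8 = 1,832 MB → 1.832 GB.

1.832 GB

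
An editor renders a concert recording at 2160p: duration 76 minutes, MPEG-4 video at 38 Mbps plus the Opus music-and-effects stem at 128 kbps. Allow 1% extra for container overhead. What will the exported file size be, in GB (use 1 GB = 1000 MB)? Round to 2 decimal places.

21.95 GB

76 min = 4560 s
Audio: 128 kbps = 0.128 Mbps.
Total bitrate: 38 + 0.128 = 38.128 Mbps.
Stream data: 38.128 Mbps × 4560 s = 173863.7 Mb.
With 1% container overhead: ×1.01.
175,602 Mb ÷ 8 = 21,950 MB → 21.95 GB.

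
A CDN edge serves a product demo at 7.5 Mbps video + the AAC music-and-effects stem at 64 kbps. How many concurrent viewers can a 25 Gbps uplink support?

Audio: 64 kbps = 0.064 Mbps.
Per-viewer media rate: 7.564 Mbps.
25 Gbps = 25,000 Mbps; 25,000 / 7.564 = 3305.13 → 3305 viewers.

3305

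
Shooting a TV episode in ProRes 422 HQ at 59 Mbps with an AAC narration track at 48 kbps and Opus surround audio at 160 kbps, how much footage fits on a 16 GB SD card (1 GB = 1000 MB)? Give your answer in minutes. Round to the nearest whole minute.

Audio total: 48 + 160 = 208 kbps = 0.208 Mbps.
Total bitrate: 59 + 0.208 = 59.208 Mbps.
Capacity: 16 GB = 128,000 Mb.
Recording time: 128,000 / 59.208 = 2,162 s ≈ 36.0 minutes.

36 minutes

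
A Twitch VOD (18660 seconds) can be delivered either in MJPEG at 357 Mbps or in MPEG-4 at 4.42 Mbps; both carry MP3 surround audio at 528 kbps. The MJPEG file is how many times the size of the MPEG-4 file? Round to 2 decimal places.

72.26

Audio: 528 kbps = 0.528 Mbps.
MJPEG: 357.528 Mbps × 18660 s = 6671472.5 Mb = 833.934 GB.
MPEG-4: 4.948 Mbps × 18660 s = 92329.7 Mb = 11.541 GB.
Ratio: 833.934 / 11.541 = 72.257.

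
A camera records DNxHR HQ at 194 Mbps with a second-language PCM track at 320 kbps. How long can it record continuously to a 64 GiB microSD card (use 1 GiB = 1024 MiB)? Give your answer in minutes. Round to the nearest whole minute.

47 minutes

Audio: 320 kbps = 0.320 Mbps.
Total bitrate: 194 + 0.320 = 194.320 Mbps.
Capacity: 64 GiB = 549,756 Mb.
Recording time: 549,756 / 194.320 = 2,829 s ≈ 47.2 minutes.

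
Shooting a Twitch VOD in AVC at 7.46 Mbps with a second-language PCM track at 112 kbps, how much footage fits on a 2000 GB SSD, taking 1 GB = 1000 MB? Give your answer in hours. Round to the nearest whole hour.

Audio: 112 kbps = 0.112 Mbps.
Total bitrate: 7.46 + 0.112 = 7.572 Mbps.
Capacity: 2000 GB = 16,000,000 Mb.
Recording time: 16,000,000 / 7.572 = 2,113,048 s ≈ 587 hours.

587 hours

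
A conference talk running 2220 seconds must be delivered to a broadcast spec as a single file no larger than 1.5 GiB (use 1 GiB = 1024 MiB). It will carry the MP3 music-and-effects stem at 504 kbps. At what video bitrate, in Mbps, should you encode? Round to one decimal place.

Budget: 1.5 GiB = 12884.9 Mb.
Total bitrate budget: 12884.9 Mb / 2220 s = 5.804 Mbps.
Audio: 504 kbps = 0.504 Mbps.
Video: 5.804 − 0.504 = 5.300 Mbps.

5.3 Mbps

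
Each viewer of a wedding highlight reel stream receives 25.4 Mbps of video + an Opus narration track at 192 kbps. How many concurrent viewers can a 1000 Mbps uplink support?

39

Audio: 192 kbps = 0.192 Mbps.
Per-viewer media rate: 25.592 Mbps.
1000 Mbps = 1,000 Mbps; 1,000 / 25.592 = 39.07 → 39 viewers.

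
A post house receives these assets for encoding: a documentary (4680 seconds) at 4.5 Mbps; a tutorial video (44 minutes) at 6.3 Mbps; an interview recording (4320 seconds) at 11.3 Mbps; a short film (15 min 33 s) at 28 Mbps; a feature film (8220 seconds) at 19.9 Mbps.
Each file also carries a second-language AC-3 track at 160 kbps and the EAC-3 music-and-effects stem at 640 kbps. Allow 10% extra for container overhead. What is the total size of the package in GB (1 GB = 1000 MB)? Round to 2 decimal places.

40.27 GB

Audio total: 160 + 640 = 800 kbps = 0.800 Mbps.
documentary: 5.300 Mbps × 4680 s × 1.10 = 27284.4 Mb
tutorial video: 7.100 Mbps × 2640 s × 1.10 = 20618.4 Mb
interview recording: 12.100 Mbps × 4320 s × 1.10 = 57499.2 Mb
short film: 28.800 Mbps × 933 s × 1.10 = 29557.4 Mb
feature film: 20.700 Mbps × 8220 s × 1.10 = 187169.4 Mb
Total: 322128.8 Mb = 40266.1 MB.
= 40.27 GB.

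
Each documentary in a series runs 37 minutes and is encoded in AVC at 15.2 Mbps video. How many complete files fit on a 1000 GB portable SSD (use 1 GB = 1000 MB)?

37 min = 2220 s
Per item: 15.200 Mbps × 2220 s = 33,744 Mb = 4,218 MB.
Capacity: 1000 GB = 8,000,000 Mb; 237.08 items → 237 complete.

237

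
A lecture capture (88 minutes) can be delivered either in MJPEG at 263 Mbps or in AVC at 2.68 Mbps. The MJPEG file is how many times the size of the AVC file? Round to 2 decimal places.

88 min = 5280 s
MJPEG: 263.000 Mbps × 5280 s = 1388640.0 Mb = 173.580 GB.
AVC: 2.680 Mbps × 5280 s = 14150.4 Mb = 1.769 GB.
Ratio: 173.580 / 1.769 = 98.134.

98.13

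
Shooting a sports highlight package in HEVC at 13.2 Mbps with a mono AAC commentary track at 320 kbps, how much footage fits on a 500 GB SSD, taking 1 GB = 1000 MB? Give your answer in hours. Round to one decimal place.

82.2 hours

Audio: 320 kbps = 0.320 Mbps.
Total bitrate: 13.2 + 0.320 = 13.520 Mbps.
Capacity: 500 GB = 4,000,000 Mb.
Recording time: 4,000,000 / 13.520 = 295,858 s ≈ 82.2 hours.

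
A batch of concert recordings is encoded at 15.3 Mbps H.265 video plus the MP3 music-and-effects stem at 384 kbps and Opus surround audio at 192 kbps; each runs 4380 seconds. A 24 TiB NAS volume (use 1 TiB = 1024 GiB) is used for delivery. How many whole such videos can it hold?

3035

Audio total: 384 + 192 = 576 kbps = 0.576 Mbps.
Total bitrate: 15.876 Mbps.
Per item: 15.876 Mbps × 4380 s = 69,537 Mb = 8,692 MB.
Capacity: 24 TiB = 211,106,233 Mb; 3035.89 items → 3035 complete.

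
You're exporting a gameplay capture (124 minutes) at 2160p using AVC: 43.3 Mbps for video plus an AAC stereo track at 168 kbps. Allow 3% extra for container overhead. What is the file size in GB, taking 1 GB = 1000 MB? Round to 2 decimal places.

124 min = 7440 s
Audio: 168 kbps = 0.168 Mbps.
Total bitrate: 43.3 + 0.168 = 43.468 Mbps.
Stream data: 43.468 Mbps × 7440 s = 323401.9 Mb.
With 3% container overhead: ×1.03.
333,104 Mb ÷ 8 = 41,638 MB → 41.64 GB.

41.64 GB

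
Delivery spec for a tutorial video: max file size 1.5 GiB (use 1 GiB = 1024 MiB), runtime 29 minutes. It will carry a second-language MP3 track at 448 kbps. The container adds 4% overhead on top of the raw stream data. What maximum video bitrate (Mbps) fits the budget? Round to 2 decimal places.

6.67 Mbps

Budget: 1.5 GiB = 12884.9 Mb.
Stream payload after overhead: 12884.9 / 1.04 = 12389.3 Mb.
29 min = 1740 s
Total bitrate budget: 12389.3 Mb / 1740 s = 7.120 Mbps.
Audio: 448 kbps = 0.448 Mbps.
Video: 7.120 − 0.448 = 6.672 Mbps.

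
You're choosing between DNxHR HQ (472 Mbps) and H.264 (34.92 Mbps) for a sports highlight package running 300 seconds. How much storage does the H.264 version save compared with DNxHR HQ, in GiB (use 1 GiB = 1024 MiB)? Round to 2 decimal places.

DNxHR HQ: 472.000 Mbps × 300 s = 141600.0 Mb = 16.484 GiB.
H.264: 34.920 Mbps × 300 s = 10476.0 Mb = 1.220 GiB.
Saving: 16.484 − 1.220 = 15.265 GiB.

15.26 GiB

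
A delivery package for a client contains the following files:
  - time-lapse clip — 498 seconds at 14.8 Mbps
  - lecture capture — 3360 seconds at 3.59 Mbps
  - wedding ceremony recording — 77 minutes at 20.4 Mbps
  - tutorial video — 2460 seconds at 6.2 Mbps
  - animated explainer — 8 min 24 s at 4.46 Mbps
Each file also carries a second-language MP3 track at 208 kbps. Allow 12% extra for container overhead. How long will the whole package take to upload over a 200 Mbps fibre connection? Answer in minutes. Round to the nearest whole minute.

12 minutes

Audio: 208 kbps = 0.208 Mbps.
time-lapse clip: 15.008 Mbps × 498 s × 1.12 = 8370.9 Mb
lecture capture: 3.798 Mbps × 3360 s × 1.12 = 14292.6 Mb
wedding ceremony recording: 20.608 Mbps × 4620 s × 1.12 = 106634.0 Mb
tutorial video: 6.408 Mbps × 2460 s × 1.12 = 17655.3 Mb
animated explainer: 4.668 Mbps × 504 s × 1.12 = 2635.0 Mb
Total: 149587.8 Mb = 18698.5 MB.
At 200 Mbps: 149587.8 / 200 = 748 s ≈ 12.5 minutes.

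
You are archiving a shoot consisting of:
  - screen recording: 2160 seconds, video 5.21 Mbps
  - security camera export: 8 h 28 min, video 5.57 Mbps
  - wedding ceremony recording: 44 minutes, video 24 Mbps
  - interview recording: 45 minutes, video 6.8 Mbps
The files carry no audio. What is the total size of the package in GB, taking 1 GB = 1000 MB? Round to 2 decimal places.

screen recording: 5.210 Mbps × 2160 s = 11253.6 Mb
security camera export: 5.570 Mbps × 30480 s = 169773.6 Mb
wedding ceremony recording: 24.000 Mbps × 2640 s = 63360.0 Mb
interview recording: 6.800 Mbps × 2700 s = 18360.0 Mb
Total: 262747.2 Mb = 32843.4 MB.
= 32.84 GB.

32.84 GB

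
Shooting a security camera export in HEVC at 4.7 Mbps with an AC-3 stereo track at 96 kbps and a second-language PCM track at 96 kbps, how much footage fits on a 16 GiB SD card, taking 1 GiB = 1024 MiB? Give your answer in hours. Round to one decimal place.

Audio total: 96 + 96 = 192 kbps = 0.192 Mbps.
Total bitrate: 4.7 + 0.192 = 4.892 Mbps.
Capacity: 16 GiB = 137,439 Mb.
Recording time: 137,439 / 4.892 = 28,095 s ≈ 7.80 hours.

7.8 hours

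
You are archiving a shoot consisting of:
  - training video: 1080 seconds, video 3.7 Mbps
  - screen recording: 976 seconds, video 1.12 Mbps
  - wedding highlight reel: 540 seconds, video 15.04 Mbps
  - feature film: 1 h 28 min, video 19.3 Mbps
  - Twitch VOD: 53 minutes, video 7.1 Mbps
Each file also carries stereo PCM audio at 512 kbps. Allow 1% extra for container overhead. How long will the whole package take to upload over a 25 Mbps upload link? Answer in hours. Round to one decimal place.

1.6 hours

Audio: 512 kbps = 0.512 Mbps.
training video: 4.212 Mbps × 1080 s × 1.01 = 4594.4 Mb
screen recording: 1.632 Mbps × 976 s × 1.01 = 1608.8 Mb
wedding highlight reel: 15.552 Mbps × 540 s × 1.01 = 8482.1 Mb
feature film: 19.812 Mbps × 5280 s × 1.01 = 105653.4 Mb
Twitch VOD: 7.612 Mbps × 3180 s × 1.01 = 24448.2 Mb
Total: 144786.9 Mb = 18098.4 MB.
At 25 Mbps: 144786.9 / 25 = 5791 s ≈ 1.61 hours.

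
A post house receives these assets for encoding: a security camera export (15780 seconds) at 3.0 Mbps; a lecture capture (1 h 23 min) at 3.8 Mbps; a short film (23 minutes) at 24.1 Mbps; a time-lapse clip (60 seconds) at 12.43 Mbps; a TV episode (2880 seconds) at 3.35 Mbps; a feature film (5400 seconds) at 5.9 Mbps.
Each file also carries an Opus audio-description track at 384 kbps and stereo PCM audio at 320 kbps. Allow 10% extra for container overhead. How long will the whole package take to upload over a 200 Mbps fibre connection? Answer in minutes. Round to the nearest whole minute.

15 minutes

Audio total: 384 + 320 = 704 kbps = 0.704 Mbps.
security camera export: 3.704 Mbps × 15780 s × 1.10 = 64294.0 Mb
lecture capture: 4.504 Mbps × 4980 s × 1.10 = 24672.9 Mb
short film: 24.804 Mbps × 1380 s × 1.10 = 37652.5 Mb
time-lapse clip: 13.134 Mbps × 60 s × 1.10 = 866.8 Mb
TV episode: 4.054 Mbps × 2880 s × 1.10 = 12843.1 Mb
feature film: 6.604 Mbps × 5400 s × 1.10 = 39227.8 Mb
Total: 179557.1 Mb = 22444.6 MB.
At 200 Mbps: 179557.1 / 200 = 898 s ≈ 15 minutes.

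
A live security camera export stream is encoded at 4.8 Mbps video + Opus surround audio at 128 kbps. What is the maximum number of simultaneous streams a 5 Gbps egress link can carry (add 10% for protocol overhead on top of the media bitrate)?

Audio: 128 kbps = 0.128 Mbps.
Per-viewer media rate: 4.928 Mbps.
On the wire with 10% overhead: 5.421 Mbps.
5 Gbps = 5,000 Mbps; 5,000 / 5.421 = 922.37 → 922 viewers.

922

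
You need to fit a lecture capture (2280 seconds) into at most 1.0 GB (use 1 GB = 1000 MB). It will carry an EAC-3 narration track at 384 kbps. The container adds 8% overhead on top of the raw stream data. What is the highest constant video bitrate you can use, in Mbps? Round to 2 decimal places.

2.86 Mbps

Budget: 1.0 GB = 8000.0 Mb.
Stream payload after overhead: 8000.0 / 1.08 = 7407.4 Mb.
Total bitrate budget: 7407.4 Mb / 2280 s = 3.249 Mbps.
Audio: 384 kbps = 0.384 Mbps.
Video: 3.249 − 0.384 = 2.865 Mbps.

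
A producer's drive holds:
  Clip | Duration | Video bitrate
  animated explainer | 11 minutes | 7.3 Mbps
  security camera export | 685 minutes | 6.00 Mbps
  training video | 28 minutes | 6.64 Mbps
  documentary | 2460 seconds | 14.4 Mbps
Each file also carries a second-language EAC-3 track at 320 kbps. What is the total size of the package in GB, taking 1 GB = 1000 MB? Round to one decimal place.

39.1 GB

Audio: 320 kbps = 0.320 Mbps.
animated explainer: 7.620 Mbps × 660 s = 5029.2 Mb
security camera export: 6.320 Mbps × 41100 s = 259752.0 Mb
training video: 6.960 Mbps × 1680 s = 11692.8 Mb
documentary: 14.720 Mbps × 2460 s = 36211.2 Mb
Total: 312685.2 Mb = 39085.7 MB.
= 39.09 GB.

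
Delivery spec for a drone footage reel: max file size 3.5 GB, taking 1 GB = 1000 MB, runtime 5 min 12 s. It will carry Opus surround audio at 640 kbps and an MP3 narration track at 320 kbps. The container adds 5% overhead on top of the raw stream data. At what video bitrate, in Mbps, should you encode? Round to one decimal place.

84.5 Mbps

Budget: 3.5 GB = 28000.0 Mb.
Stream payload after overhead: 28000.0 / 1.05 = 26666.7 Mb.
5 min 12 s = 312 s
Total bitrate budget: 26666.7 Mb / 312 s = 85.470 Mbps.
Audio total: 640 + 320 = 960 kbps = 0.960 Mbps.
Video: 85.470 − 0.960 = 84.510 Mbps.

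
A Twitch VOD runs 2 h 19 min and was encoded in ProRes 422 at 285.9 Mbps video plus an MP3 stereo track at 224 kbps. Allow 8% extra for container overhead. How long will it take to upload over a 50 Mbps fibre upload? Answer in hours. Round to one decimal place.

2 h 19 min = 139 min = 8340 s
Audio: 224 kbps = 0.224 Mbps.
Total bitrate: 286.124 Mbps.
File: 286.124 Mbps × 8340 s = 2386274.2 Mb.
With 8% container overhead: ×1.08. → 2577176.1 Mb.
At 50 Mbps: 2577176.1 / 50 = 51543.5 s ≈ 14.3 hours.

14.3 hours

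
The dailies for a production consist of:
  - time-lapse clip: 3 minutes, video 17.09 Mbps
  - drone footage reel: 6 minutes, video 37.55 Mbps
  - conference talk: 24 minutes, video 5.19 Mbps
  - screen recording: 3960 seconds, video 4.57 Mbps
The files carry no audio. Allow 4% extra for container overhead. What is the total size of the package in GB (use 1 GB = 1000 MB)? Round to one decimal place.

5.5 GB

time-lapse clip: 17.090 Mbps × 180 s × 1.04 = 3199.2 Mb
drone footage reel: 37.550 Mbps × 360 s × 1.04 = 14058.7 Mb
conference talk: 5.190 Mbps × 1440 s × 1.04 = 7772.5 Mb
screen recording: 4.570 Mbps × 3960 s × 1.04 = 18821.1 Mb
Total: 43851.6 Mb = 5481.4 MB.
= 5.481 GB.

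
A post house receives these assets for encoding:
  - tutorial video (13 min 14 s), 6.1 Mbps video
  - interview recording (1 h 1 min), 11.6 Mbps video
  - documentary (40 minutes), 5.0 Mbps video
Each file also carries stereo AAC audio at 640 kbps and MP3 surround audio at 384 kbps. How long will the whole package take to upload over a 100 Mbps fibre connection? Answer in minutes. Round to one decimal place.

11.1 minutes

Audio total: 640 + 384 = 1024 kbps = 1.024 Mbps.
tutorial video: 7.124 Mbps × 794 s = 5656.5 Mb
interview recording: 12.624 Mbps × 3660 s = 46203.8 Mb
documentary: 6.024 Mbps × 2400 s = 14457.6 Mb
Total: 66317.9 Mb = 8289.7 MB.
At 100 Mbps: 66317.9 / 100 = 663 s ≈ 11.1 minutes.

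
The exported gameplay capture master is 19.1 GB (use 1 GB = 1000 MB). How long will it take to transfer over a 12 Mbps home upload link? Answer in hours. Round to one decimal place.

3.5 hours

File: 19.1 GB = 152800.0 Mb.
At 12 Mbps: 152800.0 / 12 = 12733.3 s ≈ 3.54 hours.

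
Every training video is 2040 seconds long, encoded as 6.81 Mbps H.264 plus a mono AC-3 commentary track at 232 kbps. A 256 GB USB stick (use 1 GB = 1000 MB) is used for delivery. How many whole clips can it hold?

Audio: 232 kbps = 0.232 Mbps.
Total bitrate: 7.042 Mbps.
Per item: 7.042 Mbps × 2040 s = 14,366 Mb = 1,796 MB.
Capacity: 256 GB = 2,048,000 Mb; 142.56 items → 142 complete.

142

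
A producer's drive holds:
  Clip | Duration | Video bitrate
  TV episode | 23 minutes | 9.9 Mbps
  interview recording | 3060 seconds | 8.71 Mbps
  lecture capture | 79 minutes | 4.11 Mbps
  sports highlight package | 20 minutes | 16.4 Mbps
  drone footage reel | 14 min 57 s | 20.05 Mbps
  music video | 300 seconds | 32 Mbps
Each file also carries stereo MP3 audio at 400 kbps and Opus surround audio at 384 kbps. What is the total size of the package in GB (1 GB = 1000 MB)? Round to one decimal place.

14.5 GB

Audio total: 400 + 384 = 784 kbps = 0.784 Mbps.
TV episode: 10.684 Mbps × 1380 s = 14743.9 Mb
interview recording: 9.494 Mbps × 3060 s = 29051.6 Mb
lecture capture: 4.894 Mbps × 4740 s = 23197.6 Mb
sports highlight package: 17.184 Mbps × 1200 s = 20620.8 Mb
drone footage reel: 20.834 Mbps × 897 s = 18688.1 Mb
music video: 32.784 Mbps × 300 s = 9835.2 Mb
Total: 116137.2 Mb = 14517.2 MB.
= 14.52 GB.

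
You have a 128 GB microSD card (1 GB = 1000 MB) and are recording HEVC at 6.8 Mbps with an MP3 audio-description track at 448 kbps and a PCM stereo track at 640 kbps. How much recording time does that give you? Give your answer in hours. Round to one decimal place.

36.1 hours

Audio total: 448 + 640 = 1088 kbps = 1.088 Mbps.
Total bitrate: 6.8 + 1.088 = 7.888 Mbps.
Capacity: 128 GB = 1,024,000 Mb.
Recording time: 1,024,000 / 7.888 = 129,817 s ≈ 36.1 hours.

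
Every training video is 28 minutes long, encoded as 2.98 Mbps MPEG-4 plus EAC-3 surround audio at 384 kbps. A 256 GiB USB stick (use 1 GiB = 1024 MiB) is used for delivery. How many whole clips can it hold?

389

28 min = 1680 s
Audio: 384 kbps = 0.384 Mbps.
Total bitrate: 3.364 Mbps.
Per item: 3.364 Mbps × 1680 s = 5,652 Mb = 706.4 MB.
Capacity: 256 GiB = 2,199,023 Mb; 389.10 items → 389 complete.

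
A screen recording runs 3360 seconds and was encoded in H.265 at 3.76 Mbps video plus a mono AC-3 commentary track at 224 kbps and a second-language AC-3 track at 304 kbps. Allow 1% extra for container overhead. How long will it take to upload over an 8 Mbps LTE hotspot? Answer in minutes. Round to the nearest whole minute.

30 minutes

Audio total: 224 + 304 = 528 kbps = 0.528 Mbps.
Total bitrate: 4.288 Mbps.
File: 4.288 Mbps × 3360 s = 14407.7 Mb.
With 1% container overhead: ×1.01. → 14551.8 Mb.
At 8 Mbps: 14551.8 / 8 = 1819.0 s ≈ 30.3 minutes.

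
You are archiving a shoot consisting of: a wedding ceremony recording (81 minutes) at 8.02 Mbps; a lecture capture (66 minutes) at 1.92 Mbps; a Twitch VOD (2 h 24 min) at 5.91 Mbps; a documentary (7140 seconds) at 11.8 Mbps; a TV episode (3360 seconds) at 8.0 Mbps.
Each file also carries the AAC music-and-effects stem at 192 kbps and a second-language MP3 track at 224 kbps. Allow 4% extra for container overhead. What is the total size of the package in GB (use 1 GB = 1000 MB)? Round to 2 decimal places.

Audio total: 192 + 224 = 416 kbps = 0.416 Mbps.
wedding ceremony recording: 8.436 Mbps × 4860 s × 1.04 = 42638.9 Mb
lecture capture: 2.336 Mbps × 3960 s × 1.04 = 9620.6 Mb
Twitch VOD: 6.326 Mbps × 8640 s × 1.04 = 56842.9 Mb
documentary: 12.216 Mbps × 7140 s × 1.04 = 90711.1 Mb
TV episode: 8.416 Mbps × 3360 s × 1.04 = 29408.9 Mb
Total: 229222.4 Mb = 28652.8 MB.
= 28.65 GB.

28.65 GB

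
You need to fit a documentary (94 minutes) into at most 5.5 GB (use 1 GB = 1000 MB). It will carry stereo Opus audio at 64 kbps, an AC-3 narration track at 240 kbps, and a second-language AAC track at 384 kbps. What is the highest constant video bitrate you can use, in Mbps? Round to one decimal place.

7.1 Mbps

Budget: 5.5 GB = 44000.0 Mb.
94 min = 5640 s
Total bitrate budget: 44000.0 Mb / 5640 s = 7.801 Mbps.
Audio total: 64 + 240 + 384 = 688 kbps = 0.688 Mbps.
Video: 7.801 − 0.688 = 7.113 Mbps.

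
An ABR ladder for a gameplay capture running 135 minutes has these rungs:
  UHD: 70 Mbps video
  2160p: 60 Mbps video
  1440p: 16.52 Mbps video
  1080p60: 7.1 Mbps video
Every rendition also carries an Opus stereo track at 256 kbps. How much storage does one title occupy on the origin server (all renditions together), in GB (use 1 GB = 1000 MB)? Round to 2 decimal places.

156.58 GB

135 min = 8100 s
Audio: 256 kbps = 0.256 Mbps.
Sum of rendition bitrates: (70+0.256) + (60+0.256) + (16.52+0.256) + (7.1+0.256) = 154.644 Mbps.
× 8100 s = 1,252,616 Mb = 156,577 MB = 156.6 GB.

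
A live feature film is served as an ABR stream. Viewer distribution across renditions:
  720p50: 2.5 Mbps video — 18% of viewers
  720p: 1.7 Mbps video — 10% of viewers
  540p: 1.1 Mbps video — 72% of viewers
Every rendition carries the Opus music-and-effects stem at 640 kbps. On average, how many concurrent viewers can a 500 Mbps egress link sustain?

243

Audio: 640 kbps = 0.640 Mbps.
Average per-viewer bitrate: 0.18×3.140 + 0.10×2.340 + 0.72×1.740 = 2.052 Mbps.
500 Mbps = 500.0 Mbps; 500.0 / 2.052 = 243.66 → 243.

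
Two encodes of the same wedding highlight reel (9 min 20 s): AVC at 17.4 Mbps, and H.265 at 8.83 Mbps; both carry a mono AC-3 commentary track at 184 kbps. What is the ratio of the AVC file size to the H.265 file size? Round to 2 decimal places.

9 min 20 s = 560 s
Audio: 184 kbps = 0.184 Mbps.
AVC: 17.584 Mbps × 560 s = 9847.0 Mb = 1.231 GB.
H.265: 9.014 Mbps × 560 s = 5047.8 Mb = 0.631 GB.
Ratio: 1.231 / 0.631 = 1.951.

1.95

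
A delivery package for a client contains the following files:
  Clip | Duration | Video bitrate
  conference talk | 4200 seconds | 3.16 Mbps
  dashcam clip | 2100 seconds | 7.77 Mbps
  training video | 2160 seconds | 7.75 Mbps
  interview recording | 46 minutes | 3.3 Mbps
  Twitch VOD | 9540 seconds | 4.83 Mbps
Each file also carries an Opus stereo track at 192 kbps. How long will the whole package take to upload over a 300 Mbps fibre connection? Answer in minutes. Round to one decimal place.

Audio: 192 kbps = 0.192 Mbps.
conference talk: 3.352 Mbps × 4200 s = 14078.4 Mb
dashcam clip: 7.962 Mbps × 2100 s = 16720.2 Mb
training video: 7.942 Mbps × 2160 s = 17154.7 Mb
interview recording: 3.492 Mbps × 2760 s = 9637.9 Mb
Twitch VOD: 5.022 Mbps × 9540 s = 47909.9 Mb
Total: 105501.1 Mb = 13187.6 MB.
At 300 Mbps: 105501.1 / 300 = 352 s ≈ 5.86 minutes.

5.9 minutes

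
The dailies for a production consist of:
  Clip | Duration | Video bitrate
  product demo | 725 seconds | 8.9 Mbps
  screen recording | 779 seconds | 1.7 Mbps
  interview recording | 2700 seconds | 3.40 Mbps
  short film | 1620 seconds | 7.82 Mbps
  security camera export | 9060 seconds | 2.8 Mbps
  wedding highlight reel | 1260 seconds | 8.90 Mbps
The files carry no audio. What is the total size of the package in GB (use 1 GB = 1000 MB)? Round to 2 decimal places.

product demo: 8.900 Mbps × 725 s = 6452.5 Mb
screen recording: 1.700 Mbps × 779 s = 1324.3 Mb
interview recording: 3.400 Mbps × 2700 s = 9180.0 Mb
short film: 7.820 Mbps × 1620 s = 12668.4 Mb
security camera export: 2.800 Mbps × 9060 s = 25368.0 Mb
wedding highlight reel: 8.900 Mbps × 1260 s = 11214.0 Mb
Total: 66207.2 Mb = 8275.9 MB.
= 8.276 GB.

8.28 GB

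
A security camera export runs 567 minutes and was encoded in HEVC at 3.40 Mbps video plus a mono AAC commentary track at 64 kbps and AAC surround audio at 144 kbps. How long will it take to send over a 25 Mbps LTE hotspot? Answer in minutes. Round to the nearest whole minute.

82 minutes

567 min = 34020 s
Audio total: 64 + 144 = 208 kbps = 0.208 Mbps.
Total bitrate: 3.608 Mbps.
File: 3.608 Mbps × 34020 s = 122744.2 Mb.
At 25 Mbps: 122744.2 / 25 = 4909.8 s ≈ 81.8 minutes.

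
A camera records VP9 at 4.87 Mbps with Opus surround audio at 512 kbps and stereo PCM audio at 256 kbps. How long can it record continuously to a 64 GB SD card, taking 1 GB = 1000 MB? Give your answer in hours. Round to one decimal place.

Audio total: 512 + 256 = 768 kbps = 0.768 Mbps.
Total bitrate: 4.87 + 0.768 = 5.638 Mbps.
Capacity: 64 GB = 512,000 Mb.
Recording time: 512,000 / 5.638 = 90,812 s ≈ 25.2 hours.

25.2 hours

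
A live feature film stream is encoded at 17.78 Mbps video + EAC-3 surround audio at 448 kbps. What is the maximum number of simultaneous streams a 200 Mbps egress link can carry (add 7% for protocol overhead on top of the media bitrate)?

10

Audio: 448 kbps = 0.448 Mbps.
Per-viewer media rate: 18.228 Mbps.
On the wire with 7% overhead: 19.504 Mbps.
200 Mbps = 200.0 Mbps; 200.0 / 19.504 = 10.25 → 10 viewers.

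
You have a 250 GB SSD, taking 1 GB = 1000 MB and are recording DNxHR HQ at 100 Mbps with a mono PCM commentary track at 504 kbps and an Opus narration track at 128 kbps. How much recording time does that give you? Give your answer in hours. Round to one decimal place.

Audio total: 504 + 128 = 632 kbps = 0.632 Mbps.
Total bitrate: 100 + 0.632 = 100.632 Mbps.
Capacity: 250 GB = 2,000,000 Mb.
Recording time: 2,000,000 / 100.632 = 19,874 s ≈ 5.52 hours.

5.5 hours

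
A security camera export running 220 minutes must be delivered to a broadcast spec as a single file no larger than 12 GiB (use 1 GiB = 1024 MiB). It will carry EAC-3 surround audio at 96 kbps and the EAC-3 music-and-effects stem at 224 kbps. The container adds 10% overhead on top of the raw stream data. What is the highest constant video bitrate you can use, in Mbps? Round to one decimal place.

6.8 Mbps

Budget: 12 GiB = 103079.2 Mb.
Stream payload after overhead: 103079.2 / 1.10 = 93708.4 Mb.
220 min = 13200 s
Total bitrate budget: 93708.4 Mb / 13200 s = 7.099 Mbps.
Audio total: 96 + 224 = 320 kbps = 0.320 Mbps.
Video: 7.099 − 0.320 = 6.779 Mbps.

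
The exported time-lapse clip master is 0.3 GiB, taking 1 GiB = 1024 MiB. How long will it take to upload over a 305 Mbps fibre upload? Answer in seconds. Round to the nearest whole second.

8 seconds

File: 0.3 GiB = 2577.0 Mb.
At 305 Mbps: 2577.0 / 305 = 8.4 s ≈ 8.45 seconds.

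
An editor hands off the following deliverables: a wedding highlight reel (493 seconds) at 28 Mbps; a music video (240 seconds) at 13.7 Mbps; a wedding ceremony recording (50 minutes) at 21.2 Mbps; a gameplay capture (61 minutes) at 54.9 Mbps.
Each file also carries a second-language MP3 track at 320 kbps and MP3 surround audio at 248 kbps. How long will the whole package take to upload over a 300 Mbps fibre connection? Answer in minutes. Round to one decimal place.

Audio total: 320 + 248 = 568 kbps = 0.568 Mbps.
wedding highlight reel: 28.568 Mbps × 493 s = 14084.0 Mb
music video: 14.268 Mbps × 240 s = 3424.3 Mb
wedding ceremony recording: 21.768 Mbps × 3000 s = 65304.0 Mb
gameplay capture: 55.468 Mbps × 3660 s = 203012.9 Mb
Total: 285825.2 Mb = 35728.2 MB.
At 300 Mbps: 285825.2 / 300 = 953 s ≈ 15.9 minutes.

15.9 minutes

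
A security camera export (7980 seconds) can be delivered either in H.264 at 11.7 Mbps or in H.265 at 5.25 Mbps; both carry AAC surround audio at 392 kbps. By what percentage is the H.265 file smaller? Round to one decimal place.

Audio: 392 kbps = 0.392 Mbps.
H.264: 12.092 Mbps × 7980 s = 96494.2 Mb = 12.062 GB.
H.265: 5.642 Mbps × 7980 s = 45023.2 Mb = 5.628 GB.
Reduction: (1 − 5.628/12.062) × 100 = 53.34%.

53.3%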